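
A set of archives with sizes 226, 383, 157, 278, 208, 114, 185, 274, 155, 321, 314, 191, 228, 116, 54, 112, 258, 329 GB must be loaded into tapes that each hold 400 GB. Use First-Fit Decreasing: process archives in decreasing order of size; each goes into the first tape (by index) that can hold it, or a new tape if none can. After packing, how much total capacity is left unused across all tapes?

497

Sorted descending: 383, 329, 321, 314, 278, 274, 258, 228, 226, 208, 191, 185, 157, 155, 116, 114, 112, 54.
Put 383 GB in tape 1; 17 GB remain.
Put 329 GB in tape 2; 71 GB remain.
Put 321 GB in tape 3; 79 GB remain.
Put 314 GB in tape 4; 86 GB remain.
Put 278 GB in tape 5; 122 GB remain.
Put 274 GB in tape 6; 126 GB remain.
Put 258 GB in tape 7; 142 GB remain.
Put 228 GB in tape 8; 172 GB remain.
Put 226 GB in tape 9; 174 GB remain.
Put 208 GB in tape 10; 192 GB remain.
Put 191 GB in tape 10; 1 GB remain.
Put 185 GB in tape 11; 215 GB remain.
Put 157 GB in tape 8; 15 GB remain.
Put 155 GB in tape 9; 19 GB remain.
Put 116 GB in tape 5; 6 GB remain.
Put 114 GB in tape 6; 12 GB remain.
Put 112 GB in tape 7; 30 GB remain.
Put 54 GB in tape 2; 17 GB remain.
11 tapes × 400 GB = 4400 GB; used 3903 GB; unused 497 GB.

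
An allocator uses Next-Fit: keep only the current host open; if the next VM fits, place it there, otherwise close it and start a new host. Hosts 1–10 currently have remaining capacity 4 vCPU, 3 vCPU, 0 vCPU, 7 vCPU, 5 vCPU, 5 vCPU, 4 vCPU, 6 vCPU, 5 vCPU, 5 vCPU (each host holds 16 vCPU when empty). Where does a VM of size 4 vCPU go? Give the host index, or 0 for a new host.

Next-Fit only looks at host 10, which has 5 vCPU free.
4 vCPU fits there.

10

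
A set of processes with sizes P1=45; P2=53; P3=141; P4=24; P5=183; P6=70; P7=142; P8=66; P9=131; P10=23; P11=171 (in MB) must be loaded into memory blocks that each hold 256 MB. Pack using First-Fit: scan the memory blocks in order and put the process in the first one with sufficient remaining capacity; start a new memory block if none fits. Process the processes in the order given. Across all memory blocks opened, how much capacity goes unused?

P1 (45 MB) → memory block 1 (remaining 211 MB)
P2 (53 MB) → memory block 1 (remaining 158 MB)
P3 (141 MB) → memory block 1 (remaining 17 MB)
P4 (24 MB) → memory block 2 (remaining 232 MB)
P5 (183 MB) → memory block 2 (remaining 49 MB)
P6 (70 MB) → memory block 3 (remaining 186 MB)
P7 (142 MB) → memory block 3 (remaining 44 MB)
P8 (66 MB) → memory block 4 (remaining 190 MB)
P9 (131 MB) → memory block 4 (remaining 59 MB)
P10 (23 MB) → memory block 2 (remaining 26 MB)
P11 (171 MB) → memory block 5 (remaining 85 MB)
5 memory blocks × 256 MB = 1280 MB; used 1049 MB; unused 231 MB.

231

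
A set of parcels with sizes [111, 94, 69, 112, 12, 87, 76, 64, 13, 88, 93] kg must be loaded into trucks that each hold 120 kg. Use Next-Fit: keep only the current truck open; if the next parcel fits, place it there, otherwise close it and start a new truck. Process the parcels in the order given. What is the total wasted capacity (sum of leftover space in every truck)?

261

truck 1: place 111 kg, 9 kg left
truck 2: place 94 kg, 26 kg left
truck 3: place 69 kg, 51 kg left
truck 4: place 112 kg, 8 kg left
truck 5: place 12 kg, 108 kg left
truck 5: place 87 kg, 21 kg left
truck 6: place 76 kg, 44 kg left
truck 7: place 64 kg, 56 kg left
truck 7: place 13 kg, 43 kg left
truck 8: place 88 kg, 32 kg left
truck 9: place 93 kg, 27 kg left
9 trucks × 120 kg = 1080 kg; used 819 kg; unused 261 kg.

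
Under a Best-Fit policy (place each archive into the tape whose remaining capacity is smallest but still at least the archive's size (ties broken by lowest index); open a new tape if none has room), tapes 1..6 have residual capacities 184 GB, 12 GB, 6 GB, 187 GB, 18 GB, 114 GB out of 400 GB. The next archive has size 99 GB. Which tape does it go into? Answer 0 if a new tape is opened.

Tapes with room: tape 1 (184 GB), tape 4 (187 GB), tape 6 (114 GB).
Tightest fit is tape 6 with 114 GB free.

6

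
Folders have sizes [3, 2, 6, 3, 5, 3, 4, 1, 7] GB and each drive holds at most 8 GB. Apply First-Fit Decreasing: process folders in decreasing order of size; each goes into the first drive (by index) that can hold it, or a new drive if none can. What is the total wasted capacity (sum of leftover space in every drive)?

Sorted descending: 7, 6, 5, 4, 3, 3, 3, 2, 1.
drive 1: place 7 GB, 1 GB left
drive 2: place 6 GB, 2 GB left
drive 3: place 5 GB, 3 GB left
drive 4: place 4 GB, 4 GB left
drive 3: place 3 GB, 0 GB left
drive 4: place 3 GB, 1 GB left
drive 5: place 3 GB, 5 GB left
drive 2: place 2 GB, 0 GB left
drive 1: place 1 GB, 0 GB left
5 drives × 8 GB = 40 GB; used 34 GB; unused 6 GB.

6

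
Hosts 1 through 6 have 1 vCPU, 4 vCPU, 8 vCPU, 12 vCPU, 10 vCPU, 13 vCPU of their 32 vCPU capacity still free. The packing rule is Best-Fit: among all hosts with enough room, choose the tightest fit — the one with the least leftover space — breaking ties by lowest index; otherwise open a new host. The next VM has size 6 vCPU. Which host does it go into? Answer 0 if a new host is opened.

Hosts with room: host 3 (8 vCPU), host 4 (12 vCPU), host 5 (10 vCPU), host 6 (13 vCPU).
Tightest fit is host 3 with 8 vCPU free.

3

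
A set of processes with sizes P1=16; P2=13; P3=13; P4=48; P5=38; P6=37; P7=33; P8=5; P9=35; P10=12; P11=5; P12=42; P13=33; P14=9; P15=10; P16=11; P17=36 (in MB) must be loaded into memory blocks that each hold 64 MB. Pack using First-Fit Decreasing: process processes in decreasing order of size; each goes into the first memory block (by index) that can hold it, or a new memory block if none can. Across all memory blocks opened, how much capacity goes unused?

116

Sorted descending: 48, 42, 38, 37, 36, 35, 33, 33, 16, 13, 13, 12, 11, 10, 9, 5, 5.
memory block 1: place 48 MB, 16 MB left
memory block 2: place 42 MB, 22 MB left
memory block 3: place 38 MB, 26 MB left
memory block 4: place 37 MB, 27 MB left
memory block 5: place 36 MB, 28 MB left
memory block 6: place 35 MB, 29 MB left
memory block 7: place 33 MB, 31 MB left
memory block 8: place 33 MB, 31 MB left
memory block 1: place 16 MB, 0 MB left
memory block 2: place 13 MB, 9 MB left
memory block 3: place 13 MB, 13 MB left
memory block 3: place 12 MB, 1 MB left
memory block 4: place 11 MB, 16 MB left
memory block 4: place 10 MB, 6 MB left
memory block 2: place 9 MB, 0 MB left
memory block 4: place 5 MB, 1 MB left
memory block 5: place 5 MB, 23 MB left
8 memory blocks × 64 MB = 512 MB; used 396 MB; unused 116 MB.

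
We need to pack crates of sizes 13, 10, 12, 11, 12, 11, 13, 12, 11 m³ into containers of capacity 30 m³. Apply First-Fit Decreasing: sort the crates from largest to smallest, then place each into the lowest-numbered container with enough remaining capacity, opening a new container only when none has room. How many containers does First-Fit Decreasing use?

Sorted descending: 13, 13, 12, 12, 12, 11, 11, 11, 10.
container 1: place 13 m³, 17 m³ left
container 1: place 13 m³, 4 m³ left
container 2: place 12 m³, 18 m³ left
container 2: place 12 m³, 6 m³ left
container 3: place 12 m³, 18 m³ left
container 3: place 11 m³, 7 m³ left
container 4: place 11 m³, 19 m³ left
container 4: place 11 m³, 8 m³ left
container 5: place 10 m³, 20 m³ left

5 containers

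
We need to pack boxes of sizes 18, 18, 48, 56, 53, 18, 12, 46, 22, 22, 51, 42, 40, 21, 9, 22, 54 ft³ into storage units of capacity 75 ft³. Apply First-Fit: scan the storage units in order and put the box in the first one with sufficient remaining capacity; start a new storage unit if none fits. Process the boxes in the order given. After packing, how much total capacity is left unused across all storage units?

storage unit 1: place 18 ft³, 57 ft³ left
storage unit 1: place 18 ft³, 39 ft³ left
storage unit 2: place 48 ft³, 27 ft³ left
storage unit 3: place 56 ft³, 19 ft³ left
storage unit 4: place 53 ft³, 22 ft³ left
storage unit 1: place 18 ft³, 21 ft³ left
storage unit 1: place 12 ft³, 9 ft³ left
storage unit 5: place 46 ft³, 29 ft³ left
storage unit 2: place 22 ft³, 5 ft³ left
storage unit 4: place 22 ft³, 0 ft³ left
storage unit 6: place 51 ft³, 24 ft³ left
storage unit 7: place 42 ft³, 33 ft³ left
storage unit 8: place 40 ft³, 35 ft³ left
storage unit 5: place 21 ft³, 8 ft³ left
storage unit 1: place 9 ft³, 0 ft³ left
storage unit 6: place 22 ft³, 2 ft³ left
storage unit 9: place 54 ft³, 21 ft³ left
9 storage units × 75 ft³ = 675 ft³; used 552 ft³; unused 123 ft³.

123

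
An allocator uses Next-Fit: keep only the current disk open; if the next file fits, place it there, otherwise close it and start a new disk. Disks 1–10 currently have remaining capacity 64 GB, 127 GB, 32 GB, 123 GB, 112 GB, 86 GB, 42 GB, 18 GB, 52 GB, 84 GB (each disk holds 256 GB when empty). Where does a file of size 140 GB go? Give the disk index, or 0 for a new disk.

0

Next-Fit only looks at disk 10, which has 84 GB free.
140 GB does not fit, so a new disk is opened.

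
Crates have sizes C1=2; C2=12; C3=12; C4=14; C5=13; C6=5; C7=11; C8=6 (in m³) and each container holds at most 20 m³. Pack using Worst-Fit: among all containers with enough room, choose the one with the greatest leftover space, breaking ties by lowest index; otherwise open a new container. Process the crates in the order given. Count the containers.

Put C1 (2 m³) in container 1; 18 m³ remain.
Put C2 (12 m³) in container 1; 6 m³ remain.
Put C3 (12 m³) in container 2; 8 m³ remain.
Put C4 (14 m³) in container 3; 6 m³ remain.
Put C5 (13 m³) in container 4; 7 m³ remain.
Put C6 (5 m³) in container 2; 3 m³ remain.
Put C7 (11 m³) in container 5; 9 m³ remain.
Put C8 (6 m³) in container 5; 3 m³ remain.
Final containers: [2,12] [12,5] [14] [13] [11,6].

5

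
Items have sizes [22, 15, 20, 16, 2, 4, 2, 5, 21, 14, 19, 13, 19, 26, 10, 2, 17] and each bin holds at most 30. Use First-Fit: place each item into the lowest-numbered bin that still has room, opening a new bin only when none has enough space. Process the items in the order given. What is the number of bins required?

bin 1: place 22, 8 left
bin 2: place 15, 15 left
bin 3: place 20, 10 left
bin 4: place 16, 14 left
bin 1: place 2, 6 left
bin 1: place 4, 2 left
bin 1: place 2, 0 left
bin 2: place 5, 10 left
bin 5: place 21, 9 left
bin 4: place 14, 0 left
bin 6: place 19, 11 left
bin 7: place 13, 17 left
bin 8: place 19, 11 left
bin 9: place 26, 4 left
bin 2: place 10, 0 left
bin 3: place 2, 8 left
bin 7: place 17, 0 left
Final bins: [22,2,4,2] [15,5,10] [20,2] [16,14] [21] [19] [13,17] [19] [26].

9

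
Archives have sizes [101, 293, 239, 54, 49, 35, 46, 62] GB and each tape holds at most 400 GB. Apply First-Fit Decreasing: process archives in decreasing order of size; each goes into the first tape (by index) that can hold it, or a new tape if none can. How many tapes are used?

Sorted descending: 293, 239, 101, 62, 54, 49, 46, 35.
Put 293 GB in tape 1; 107 GB remain.
Put 239 GB in tape 2; 161 GB remain.
Put 101 GB in tape 1; 6 GB remain.
Put 62 GB in tape 2; 99 GB remain.
Put 54 GB in tape 2; 45 GB remain.
Put 49 GB in tape 3; 351 GB remain.
Put 46 GB in tape 3; 305 GB remain.
Put 35 GB in tape 2; 10 GB remain.

3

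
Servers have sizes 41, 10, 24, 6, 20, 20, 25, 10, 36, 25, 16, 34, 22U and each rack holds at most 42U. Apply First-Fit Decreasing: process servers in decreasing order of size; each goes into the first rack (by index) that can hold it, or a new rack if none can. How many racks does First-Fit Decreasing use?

Sorted descending: 41, 36, 34, 25, 25, 24, 22, 20, 20, 16, 10, 10, 6.
rack 1: place 41U, 1U left
rack 2: place 36U, 6U left
rack 3: place 34U, 8U left
rack 4: place 25U, 17U left
rack 5: place 25U, 17U left
rack 6: place 24U, 18U left
rack 7: place 22U, 20U left
rack 7: place 20U, 0U left
rack 8: place 20U, 22U left
rack 4: place 16U, 1U left
rack 5: place 10U, 7U left
rack 6: place 10U, 8U left
rack 2: place 6U, 0U left
Final racks: [41] [36,6] [34] [25,16] [25,10] [24,10] [22,20] [20].

8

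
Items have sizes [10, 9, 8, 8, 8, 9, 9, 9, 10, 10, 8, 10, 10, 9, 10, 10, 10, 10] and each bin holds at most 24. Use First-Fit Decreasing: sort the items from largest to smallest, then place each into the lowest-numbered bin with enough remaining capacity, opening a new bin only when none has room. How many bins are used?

9

Sorted descending: 10, 10, 10, 10, 10, 10, 10, 10, 10, 9, 9, 9, 9, 9, 8, 8, 8, 8.
10 → bin 1 (remaining 14)
10 → bin 1 (remaining 4)
10 → bin 2 (remaining 14)
10 → bin 2 (remaining 4)
10 → bin 3 (remaining 14)
10 → bin 3 (remaining 4)
10 → bin 4 (remaining 14)
10 → bin 4 (remaining 4)
10 → bin 5 (remaining 14)
9 → bin 5 (remaining 5)
9 → bin 6 (remaining 15)
9 → bin 6 (remaining 6)
9 → bin 7 (remaining 15)
9 → bin 7 (remaining 6)
8 → bin 8 (remaining 16)
8 → bin 8 (remaining 8)
8 → bin 8 (remaining 0)
8 → bin 9 (remaining 16)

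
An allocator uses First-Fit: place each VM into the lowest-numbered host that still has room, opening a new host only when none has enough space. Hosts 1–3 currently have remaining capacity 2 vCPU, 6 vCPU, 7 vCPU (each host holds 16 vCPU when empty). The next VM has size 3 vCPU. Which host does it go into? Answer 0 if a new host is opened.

Hosts with room: host 2 (6 vCPU), host 3 (7 vCPU).
The first with room is host 2.

2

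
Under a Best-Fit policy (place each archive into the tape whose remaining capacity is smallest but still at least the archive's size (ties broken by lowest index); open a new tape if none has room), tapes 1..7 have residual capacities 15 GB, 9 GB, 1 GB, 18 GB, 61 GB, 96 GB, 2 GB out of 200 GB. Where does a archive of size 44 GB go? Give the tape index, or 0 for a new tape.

5

Tapes with room: tape 5 (61 GB), tape 6 (96 GB).
Tightest fit is tape 5 with 61 GB free.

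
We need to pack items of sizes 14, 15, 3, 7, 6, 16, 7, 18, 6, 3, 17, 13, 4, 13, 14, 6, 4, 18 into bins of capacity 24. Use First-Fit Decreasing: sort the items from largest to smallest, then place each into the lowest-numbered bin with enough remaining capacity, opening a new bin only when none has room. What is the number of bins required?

9 bins

Sorted descending: 18, 18, 17, 16, 15, 14, 14, 13, 13, 7, 7, 6, 6, 6, 4, 4, 3, 3.
Put 18 in bin 1; 6 remain.
Put 18 in bin 2; 6 remain.
Put 17 in bin 3; 7 remain.
Put 16 in bin 4; 8 remain.
Put 15 in bin 5; 9 remain.
Put 14 in bin 6; 10 remain.
Put 14 in bin 7; 10 remain.
Put 13 in bin 8; 11 remain.
Put 13 in bin 9; 11 remain.
Put 7 in bin 3; 0 remain.
Put 7 in bin 4; 1 remain.
Put 6 in bin 1; 0 remain.
Put 6 in bin 2; 0 remain.
Put 6 in bin 5; 3 remain.
Put 4 in bin 6; 6 remain.
Put 4 in bin 6; 2 remain.
Put 3 in bin 5; 0 remain.
Put 3 in bin 7; 7 remain.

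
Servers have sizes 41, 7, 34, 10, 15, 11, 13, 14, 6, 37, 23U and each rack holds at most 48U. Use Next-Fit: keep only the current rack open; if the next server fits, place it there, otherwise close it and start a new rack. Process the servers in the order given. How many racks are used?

rack 1: place 41U, 7U left
rack 1: place 7U, 0U left
rack 2: place 34U, 14U left
rack 2: place 10U, 4U left
rack 3: place 15U, 33U left
rack 3: place 11U, 22U left
rack 3: place 13U, 9U left
rack 4: place 14U, 34U left
rack 4: place 6U, 28U left
rack 5: place 37U, 11U left
rack 6: place 23U, 25U left
Final racks: [41,7] [34,10] [15,11,13] [14,6] [37] [23].

6 racks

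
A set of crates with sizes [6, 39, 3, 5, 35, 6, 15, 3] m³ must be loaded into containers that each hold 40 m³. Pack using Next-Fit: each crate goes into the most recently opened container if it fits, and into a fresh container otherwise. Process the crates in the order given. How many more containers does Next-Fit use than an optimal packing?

Next-Fit: [6] [39] [3,5] [35] [6,15,3] → 5 containers.
Total size 112 m³; any packing needs at least ⌈112/40⌉ = 3 containers.
An optimal packing achieves that bound: [39] [35,5] [15,6,6,3,3] → 3 containers.
Excess: 5 − 3 = 2.

2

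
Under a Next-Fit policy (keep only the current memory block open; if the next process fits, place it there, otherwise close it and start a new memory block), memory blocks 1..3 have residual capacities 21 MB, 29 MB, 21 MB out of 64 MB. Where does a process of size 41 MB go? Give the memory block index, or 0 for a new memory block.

Next-Fit only looks at memory block 3, which has 21 MB free.
41 MB does not fit, so a new memory block is opened.

0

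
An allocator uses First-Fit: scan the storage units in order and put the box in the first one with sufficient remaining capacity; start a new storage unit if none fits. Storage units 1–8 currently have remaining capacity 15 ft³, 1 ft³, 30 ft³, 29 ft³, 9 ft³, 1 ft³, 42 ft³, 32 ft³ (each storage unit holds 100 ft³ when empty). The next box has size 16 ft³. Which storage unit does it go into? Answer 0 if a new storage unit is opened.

Storage units with room: storage unit 3 (30 ft³), storage unit 4 (29 ft³), storage unit 7 (42 ft³), storage unit 8 (32 ft³).
The first with room is storage unit 3.

3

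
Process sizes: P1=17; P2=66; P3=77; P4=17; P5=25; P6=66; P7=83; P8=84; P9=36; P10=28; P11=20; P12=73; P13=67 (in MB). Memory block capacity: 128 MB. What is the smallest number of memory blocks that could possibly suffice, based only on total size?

6

Total size = 17 + 66 + 77 + 17 + 25 + 66 + 83 + 84 + 36 + 28 + 20 + 73 + 67 = 659 MB.
⌈659 / 128⌉ = 6.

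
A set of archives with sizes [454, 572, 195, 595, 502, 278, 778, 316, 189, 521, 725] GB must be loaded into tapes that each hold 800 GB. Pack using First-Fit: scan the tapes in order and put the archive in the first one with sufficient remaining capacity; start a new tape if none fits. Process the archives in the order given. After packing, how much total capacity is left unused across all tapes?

1275

tape 1: place 454 GB, 346 GB left
tape 2: place 572 GB, 228 GB left
tape 1: place 195 GB, 151 GB left
tape 3: place 595 GB, 205 GB left
tape 4: place 502 GB, 298 GB left
tape 4: place 278 GB, 20 GB left
tape 5: place 778 GB, 22 GB left
tape 6: place 316 GB, 484 GB left
tape 2: place 189 GB, 39 GB left
tape 7: place 521 GB, 279 GB left
tape 8: place 725 GB, 75 GB left
8 tapes × 800 GB = 6400 GB; used 5125 GB; unused 1275 GB.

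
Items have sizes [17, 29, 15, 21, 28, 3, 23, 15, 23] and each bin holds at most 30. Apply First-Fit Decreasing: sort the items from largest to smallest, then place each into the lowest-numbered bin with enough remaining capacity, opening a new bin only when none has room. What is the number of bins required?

7 bins

Sorted descending: 29, 28, 23, 23, 21, 17, 15, 15, 3.
29 → bin 1 (remaining 1)
28 → bin 2 (remaining 2)
23 → bin 3 (remaining 7)
23 → bin 4 (remaining 7)
21 → bin 5 (remaining 9)
17 → bin 6 (remaining 13)
15 → bin 7 (remaining 15)
15 → bin 7 (remaining 0)
3 → bin 3 (remaining 4)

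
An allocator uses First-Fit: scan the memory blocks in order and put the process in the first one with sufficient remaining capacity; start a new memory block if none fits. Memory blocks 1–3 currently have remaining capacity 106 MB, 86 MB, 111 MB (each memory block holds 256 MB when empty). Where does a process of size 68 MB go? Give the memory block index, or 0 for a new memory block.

Memory blocks with room: memory block 1 (106 MB), memory block 2 (86 MB), memory block 3 (111 MB).
The first with room is memory block 1.

1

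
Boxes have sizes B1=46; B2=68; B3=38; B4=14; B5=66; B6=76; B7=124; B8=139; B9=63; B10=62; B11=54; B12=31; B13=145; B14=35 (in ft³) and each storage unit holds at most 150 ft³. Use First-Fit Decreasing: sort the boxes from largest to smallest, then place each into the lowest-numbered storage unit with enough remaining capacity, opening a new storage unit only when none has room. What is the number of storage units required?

7 storage units

Sorted descending: 145, 139, 124, 76, 68, 66, 63, 62, 54, 46, 38, 35, 31, 14.
storage unit 1: place 145 ft³, 5 ft³ left
storage unit 2: place 139 ft³, 11 ft³ left
storage unit 3: place 124 ft³, 26 ft³ left
storage unit 4: place 76 ft³, 74 ft³ left
storage unit 4: place 68 ft³, 6 ft³ left
storage unit 5: place 66 ft³, 84 ft³ left
storage unit 5: place 63 ft³, 21 ft³ left
storage unit 6: place 62 ft³, 88 ft³ left
storage unit 6: place 54 ft³, 34 ft³ left
storage unit 7: place 46 ft³, 104 ft³ left
storage unit 7: place 38 ft³, 66 ft³ left
storage unit 7: place 35 ft³, 31 ft³ left
storage unit 6: place 31 ft³, 3 ft³ left
storage unit 3: place 14 ft³, 12 ft³ left
Final storage units: [145] [139] [124,14] [76,68] [66,63] [62,54,31] [46,38,35].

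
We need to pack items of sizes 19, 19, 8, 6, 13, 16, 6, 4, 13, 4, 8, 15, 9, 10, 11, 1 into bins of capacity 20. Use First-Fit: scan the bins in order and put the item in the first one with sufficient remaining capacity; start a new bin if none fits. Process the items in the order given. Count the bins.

19 → bin 1 (remaining 1)
19 → bin 2 (remaining 1)
8 → bin 3 (remaining 12)
6 → bin 3 (remaining 6)
13 → bin 4 (remaining 7)
16 → bin 5 (remaining 4)
6 → bin 3 (remaining 0)
4 → bin 4 (remaining 3)
13 → bin 6 (remaining 7)
4 → bin 5 (remaining 0)
8 → bin 7 (remaining 12)
15 → bin 8 (remaining 5)
9 → bin 7 (remaining 3)
10 → bin 9 (remaining 10)
11 → bin 10 (remaining 9)
1 → bin 1 (remaining 0)
Final bins: [19,1] [19] [8,6,6] [13,4] [16,4] [13] [8,9] [15] [10] [11].

10 bins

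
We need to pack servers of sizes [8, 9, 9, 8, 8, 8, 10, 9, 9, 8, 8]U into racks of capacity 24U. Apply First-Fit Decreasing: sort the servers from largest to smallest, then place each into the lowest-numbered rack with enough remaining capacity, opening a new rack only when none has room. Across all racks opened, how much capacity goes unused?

26

Sorted descending: 10, 9, 9, 9, 9, 8, 8, 8, 8, 8, 8.
Put 10U in rack 1; 14U remain.
Put 9U in rack 1; 5U remain.
Put 9U in rack 2; 15U remain.
Put 9U in rack 2; 6U remain.
Put 9U in rack 3; 15U remain.
Put 8U in rack 3; 7U remain.
Put 8U in rack 4; 16U remain.
Put 8U in rack 4; 8U remain.
Put 8U in rack 4; 0U remain.
Put 8U in rack 5; 16U remain.
Put 8U in rack 5; 8U remain.
5 racks × 24U = 120U; used 94U; unused 26U.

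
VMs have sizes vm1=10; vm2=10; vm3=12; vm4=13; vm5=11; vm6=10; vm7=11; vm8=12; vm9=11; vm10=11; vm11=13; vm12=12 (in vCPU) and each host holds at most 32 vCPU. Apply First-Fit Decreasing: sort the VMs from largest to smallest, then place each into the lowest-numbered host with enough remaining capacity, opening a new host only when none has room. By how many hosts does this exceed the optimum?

0

First-Fit Decreasing: [13,13] [12,12] [12,11] [11,11,10] [11,10,10] → 5 hosts.
Total size 136 vCPU; any packing needs at least ⌈136/32⌉ = 5 hosts.
So 5 is already optimal.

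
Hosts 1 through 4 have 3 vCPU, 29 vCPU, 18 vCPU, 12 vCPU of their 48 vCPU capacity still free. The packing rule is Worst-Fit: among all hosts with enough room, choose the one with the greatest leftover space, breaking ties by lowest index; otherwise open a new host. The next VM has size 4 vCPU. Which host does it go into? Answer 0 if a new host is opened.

Hosts with room: host 2 (29 vCPU), host 3 (18 vCPU), host 4 (12 vCPU).
Most room is host 2 with 29 vCPU free.

2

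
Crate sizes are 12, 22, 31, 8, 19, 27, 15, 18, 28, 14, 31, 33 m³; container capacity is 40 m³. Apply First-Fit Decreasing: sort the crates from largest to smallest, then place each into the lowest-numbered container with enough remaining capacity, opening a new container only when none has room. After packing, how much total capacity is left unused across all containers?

62

Sorted descending: 33, 31, 31, 28, 27, 22, 19, 18, 15, 14, 12, 8.
container 1: place 33 m³, 7 m³ left
container 2: place 31 m³, 9 m³ left
container 3: place 31 m³, 9 m³ left
container 4: place 28 m³, 12 m³ left
container 5: place 27 m³, 13 m³ left
container 6: place 22 m³, 18 m³ left
container 7: place 19 m³, 21 m³ left
container 6: place 18 m³, 0 m³ left
container 7: place 15 m³, 6 m³ left
container 8: place 14 m³, 26 m³ left
container 4: place 12 m³, 0 m³ left
container 2: place 8 m³, 1 m³ left
8 containers × 40 m³ = 320 m³; used 258 m³; unused 62 m³.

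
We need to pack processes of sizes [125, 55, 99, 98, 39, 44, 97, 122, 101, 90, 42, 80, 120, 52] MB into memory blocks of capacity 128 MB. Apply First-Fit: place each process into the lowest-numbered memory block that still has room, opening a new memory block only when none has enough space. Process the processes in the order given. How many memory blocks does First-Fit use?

12 memory blocks

memory block 1: place 125 MB, 3 MB left
memory block 2: place 55 MB, 73 MB left
memory block 3: place 99 MB, 29 MB left
memory block 4: place 98 MB, 30 MB left
memory block 2: place 39 MB, 34 MB left
memory block 5: place 44 MB, 84 MB left
memory block 6: place 97 MB, 31 MB left
memory block 7: place 122 MB, 6 MB left
memory block 8: place 101 MB, 27 MB left
memory block 9: place 90 MB, 38 MB left
memory block 5: place 42 MB, 42 MB left
memory block 10: place 80 MB, 48 MB left
memory block 11: place 120 MB, 8 MB left
memory block 12: place 52 MB, 76 MB left
Final memory blocks: [125] [55,39] [99] [98] [44,42] [97] [122] [101] [90] [80] [120] [52].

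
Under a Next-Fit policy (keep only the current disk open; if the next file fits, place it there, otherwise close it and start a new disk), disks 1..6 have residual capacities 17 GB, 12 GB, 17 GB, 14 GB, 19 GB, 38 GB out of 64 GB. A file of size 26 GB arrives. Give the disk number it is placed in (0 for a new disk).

Next-Fit only looks at disk 6, which has 38 GB free.
26 GB fits there.

6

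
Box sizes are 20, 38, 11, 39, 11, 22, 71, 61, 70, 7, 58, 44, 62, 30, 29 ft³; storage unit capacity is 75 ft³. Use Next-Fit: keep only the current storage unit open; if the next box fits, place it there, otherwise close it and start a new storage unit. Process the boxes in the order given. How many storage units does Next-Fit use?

9

storage unit 1: place 20 ft³, 55 ft³ left
storage unit 1: place 38 ft³, 17 ft³ left
storage unit 1: place 11 ft³, 6 ft³ left
storage unit 2: place 39 ft³, 36 ft³ left
storage unit 2: place 11 ft³, 25 ft³ left
storage unit 2: place 22 ft³, 3 ft³ left
storage unit 3: place 71 ft³, 4 ft³ left
storage unit 4: place 61 ft³, 14 ft³ left
storage unit 5: place 70 ft³, 5 ft³ left
storage unit 6: place 7 ft³, 68 ft³ left
storage unit 6: place 58 ft³, 10 ft³ left
storage unit 7: place 44 ft³, 31 ft³ left
storage unit 8: place 62 ft³, 13 ft³ left
storage unit 9: place 30 ft³, 45 ft³ left
storage unit 9: place 29 ft³, 16 ft³ left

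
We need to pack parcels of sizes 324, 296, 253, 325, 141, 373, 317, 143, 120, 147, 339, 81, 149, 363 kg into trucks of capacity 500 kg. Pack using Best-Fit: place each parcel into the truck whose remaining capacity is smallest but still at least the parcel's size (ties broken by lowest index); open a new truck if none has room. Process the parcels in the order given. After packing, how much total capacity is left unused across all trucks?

629

Put 324 kg in truck 1; 176 kg remain.
Put 296 kg in truck 2; 204 kg remain.
Put 253 kg in truck 3; 247 kg remain.
Put 325 kg in truck 4; 175 kg remain.
Put 141 kg in truck 4; 34 kg remain.
Put 373 kg in truck 5; 127 kg remain.
Put 317 kg in truck 6; 183 kg remain.
Put 143 kg in truck 1; 33 kg remain.
Put 120 kg in truck 5; 7 kg remain.
Put 147 kg in truck 6; 36 kg remain.
Put 339 kg in truck 7; 161 kg remain.
Put 81 kg in truck 7; 80 kg remain.
Put 149 kg in truck 2; 55 kg remain.
Put 363 kg in truck 8; 137 kg remain.
8 trucks × 500 kg = 4000 kg; used 3371 kg; unused 629 kg.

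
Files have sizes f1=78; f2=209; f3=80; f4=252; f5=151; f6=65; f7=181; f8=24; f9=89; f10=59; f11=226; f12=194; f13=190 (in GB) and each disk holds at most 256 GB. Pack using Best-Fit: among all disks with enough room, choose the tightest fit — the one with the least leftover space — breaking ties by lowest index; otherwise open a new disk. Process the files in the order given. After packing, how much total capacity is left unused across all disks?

disk 1: place f1 (78 GB), 178 GB left
disk 2: place f2 (209 GB), 47 GB left
disk 1: place f3 (80 GB), 98 GB left
disk 3: place f4 (252 GB), 4 GB left
disk 4: place f5 (151 GB), 105 GB left
disk 1: place f6 (65 GB), 33 GB left
disk 5: place f7 (181 GB), 75 GB left
disk 1: place f8 (24 GB), 9 GB left
disk 4: place f9 (89 GB), 16 GB left
disk 5: place f10 (59 GB), 16 GB left
disk 6: place f11 (226 GB), 30 GB left
disk 7: place f12 (194 GB), 62 GB left
disk 8: place f13 (190 GB), 66 GB left
8 disks × 256 GB = 2048 GB; used 1798 GB; unused 250 GB.

250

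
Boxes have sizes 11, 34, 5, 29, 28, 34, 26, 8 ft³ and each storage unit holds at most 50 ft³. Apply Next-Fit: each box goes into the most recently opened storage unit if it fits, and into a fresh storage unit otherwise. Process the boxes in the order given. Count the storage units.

Put 11 ft³ in storage unit 1; 39 ft³ remain.
Put 34 ft³ in storage unit 1; 5 ft³ remain.
Put 5 ft³ in storage unit 1; 0 ft³ remain.
Put 29 ft³ in storage unit 2; 21 ft³ remain.
Put 28 ft³ in storage unit 3; 22 ft³ remain.
Put 34 ft³ in storage unit 4; 16 ft³ remain.
Put 26 ft³ in storage unit 5; 24 ft³ remain.
Put 8 ft³ in storage unit 5; 16 ft³ remain.
Final storage units: [11,34,5] [29] [28] [34] [26,8].

5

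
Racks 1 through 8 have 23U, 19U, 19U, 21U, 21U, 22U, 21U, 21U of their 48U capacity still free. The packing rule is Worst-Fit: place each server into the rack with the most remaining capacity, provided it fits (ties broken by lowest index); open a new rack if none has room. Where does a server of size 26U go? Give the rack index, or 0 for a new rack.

No rack has ≥ 26U free, so a new rack is opened.

0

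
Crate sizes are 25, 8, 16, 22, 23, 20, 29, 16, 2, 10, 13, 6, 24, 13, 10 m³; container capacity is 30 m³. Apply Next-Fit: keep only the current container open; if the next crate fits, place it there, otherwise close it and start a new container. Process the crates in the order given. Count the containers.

10

25 m³ → container 1 (remaining 5 m³)
8 m³ → container 2 (remaining 22 m³)
16 m³ → container 2 (remaining 6 m³)
22 m³ → container 3 (remaining 8 m³)
23 m³ → container 4 (remaining 7 m³)
20 m³ → container 5 (remaining 10 m³)
29 m³ → container 6 (remaining 1 m³)
16 m³ → container 7 (remaining 14 m³)
2 m³ → container 7 (remaining 12 m³)
10 m³ → container 7 (remaining 2 m³)
13 m³ → container 8 (remaining 17 m³)
6 m³ → container 8 (remaining 11 m³)
24 m³ → container 9 (remaining 6 m³)
13 m³ → container 10 (remaining 17 m³)
10 m³ → container 10 (remaining 7 m³)
Final containers: [25] [8,16] [22] [23] [20] [29] [16,2,10] [13,6] [24] [13,10].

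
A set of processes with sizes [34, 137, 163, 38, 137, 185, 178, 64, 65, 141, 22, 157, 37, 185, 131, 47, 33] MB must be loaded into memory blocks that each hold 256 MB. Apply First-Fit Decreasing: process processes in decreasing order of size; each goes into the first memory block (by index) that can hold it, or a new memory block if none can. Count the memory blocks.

Sorted descending: 185, 185, 178, 163, 157, 141, 137, 137, 131, 65, 64, 47, 38, 37, 34, 33, 22.
Put 185 MB in memory block 1; 71 MB remain.
Put 185 MB in memory block 2; 71 MB remain.
Put 178 MB in memory block 3; 78 MB remain.
Put 163 MB in memory block 4; 93 MB remain.
Put 157 MB in memory block 5; 99 MB remain.
Put 141 MB in memory block 6; 115 MB remain.
Put 137 MB in memory block 7; 119 MB remain.
Put 137 MB in memory block 8; 119 MB remain.
Put 131 MB in memory block 9; 125 MB remain.
Put 65 MB in memory block 1; 6 MB remain.
Put 64 MB in memory block 2; 7 MB remain.
Put 47 MB in memory block 3; 31 MB remain.
Put 38 MB in memory block 4; 55 MB remain.
Put 37 MB in memory block 4; 18 MB remain.
Put 34 MB in memory block 5; 65 MB remain.
Put 33 MB in memory block 5; 32 MB remain.
Put 22 MB in memory block 3; 9 MB remain.
Final memory blocks: [185,65] [185,64] [178,47,22] [163,38,37] [157,34,33] [141] [137] [137] [131].

9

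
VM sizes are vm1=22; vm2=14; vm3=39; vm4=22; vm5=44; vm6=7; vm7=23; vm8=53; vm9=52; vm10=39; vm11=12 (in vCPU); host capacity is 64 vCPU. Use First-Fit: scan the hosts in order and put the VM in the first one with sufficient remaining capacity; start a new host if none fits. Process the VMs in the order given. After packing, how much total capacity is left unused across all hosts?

57

Put vm1 (22 vCPU) in host 1; 42 vCPU remain.
Put vm2 (14 vCPU) in host 1; 28 vCPU remain.
Put vm3 (39 vCPU) in host 2; 25 vCPU remain.
Put vm4 (22 vCPU) in host 1; 6 vCPU remain.
Put vm5 (44 vCPU) in host 3; 20 vCPU remain.
Put vm6 (7 vCPU) in host 2; 18 vCPU remain.
Put vm7 (23 vCPU) in host 4; 41 vCPU remain.
Put vm8 (53 vCPU) in host 5; 11 vCPU remain.
Put vm9 (52 vCPU) in host 6; 12 vCPU remain.
Put vm10 (39 vCPU) in host 4; 2 vCPU remain.
Put vm11 (12 vCPU) in host 2; 6 vCPU remain.
6 hosts × 64 vCPU = 384 vCPU; used 327 vCPU; unused 57 vCPU.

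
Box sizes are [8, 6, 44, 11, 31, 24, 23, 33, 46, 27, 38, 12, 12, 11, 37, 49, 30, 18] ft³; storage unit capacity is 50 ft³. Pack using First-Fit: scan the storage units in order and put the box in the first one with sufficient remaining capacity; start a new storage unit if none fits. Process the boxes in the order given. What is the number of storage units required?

10

8 ft³ → storage unit 1 (remaining 42 ft³)
6 ft³ → storage unit 1 (remaining 36 ft³)
44 ft³ → storage unit 2 (remaining 6 ft³)
11 ft³ → storage unit 1 (remaining 25 ft³)
31 ft³ → storage unit 3 (remaining 19 ft³)
24 ft³ → storage unit 1 (remaining 1 ft³)
23 ft³ → storage unit 4 (remaining 27 ft³)
33 ft³ → storage unit 5 (remaining 17 ft³)
46 ft³ → storage unit 6 (remaining 4 ft³)
27 ft³ → storage unit 4 (remaining 0 ft³)
38 ft³ → storage unit 7 (remaining 12 ft³)
12 ft³ → storage unit 3 (remaining 7 ft³)
12 ft³ → storage unit 5 (remaining 5 ft³)
11 ft³ → storage unit 7 (remaining 1 ft³)
37 ft³ → storage unit 8 (remaining 13 ft³)
49 ft³ → storage unit 9 (remaining 1 ft³)
30 ft³ → storage unit 10 (remaining 20 ft³)
18 ft³ → storage unit 10 (remaining 2 ft³)
Final storage units: [8,6,11,24] [44] [31,12] [23,27] [33,12] [46] [38,11] [37] [49] [30,18].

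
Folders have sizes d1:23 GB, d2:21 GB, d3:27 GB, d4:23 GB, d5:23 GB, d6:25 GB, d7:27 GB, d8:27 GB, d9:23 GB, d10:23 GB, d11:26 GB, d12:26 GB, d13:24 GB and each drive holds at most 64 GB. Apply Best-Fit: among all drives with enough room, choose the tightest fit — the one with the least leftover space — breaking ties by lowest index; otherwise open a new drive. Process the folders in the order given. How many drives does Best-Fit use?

d1 (23 GB) → drive 1 (remaining 41 GB)
d2 (21 GB) → drive 1 (remaining 20 GB)
d3 (27 GB) → drive 2 (remaining 37 GB)
d4 (23 GB) → drive 2 (remaining 14 GB)
d5 (23 GB) → drive 3 (remaining 41 GB)
d6 (25 GB) → drive 3 (remaining 16 GB)
d7 (27 GB) → drive 4 (remaining 37 GB)
d8 (27 GB) → drive 4 (remaining 10 GB)
d9 (23 GB) → drive 5 (remaining 41 GB)
d10 (23 GB) → drive 5 (remaining 18 GB)
d11 (26 GB) → drive 6 (remaining 38 GB)
d12 (26 GB) → drive 6 (remaining 12 GB)
d13 (24 GB) → drive 7 (remaining 40 GB)

7 drives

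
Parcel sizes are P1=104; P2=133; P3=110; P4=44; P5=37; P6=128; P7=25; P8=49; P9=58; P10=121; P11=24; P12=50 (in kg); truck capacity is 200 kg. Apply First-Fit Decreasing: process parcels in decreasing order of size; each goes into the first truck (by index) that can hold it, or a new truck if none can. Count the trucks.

5

Sorted descending: 133, 128, 121, 110, 104, 58, 50, 49, 44, 37, 25, 24.
Put 133 kg in truck 1; 67 kg remain.
Put 128 kg in truck 2; 72 kg remain.
Put 121 kg in truck 3; 79 kg remain.
Put 110 kg in truck 4; 90 kg remain.
Put 104 kg in truck 5; 96 kg remain.
Put 58 kg in truck 1; 9 kg remain.
Put 50 kg in truck 2; 22 kg remain.
Put 49 kg in truck 3; 30 kg remain.
Put 44 kg in truck 4; 46 kg remain.
Put 37 kg in truck 4; 9 kg remain.
Put 25 kg in truck 3; 5 kg remain.
Put 24 kg in truck 5; 72 kg remain.
Final trucks: [133,58] [128,50] [121,49,25] [110,44,37] [104,24].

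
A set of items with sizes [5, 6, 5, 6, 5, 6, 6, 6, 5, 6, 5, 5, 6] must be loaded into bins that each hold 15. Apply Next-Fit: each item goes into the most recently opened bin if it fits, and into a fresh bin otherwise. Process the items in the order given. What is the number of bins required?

5 → bin 1 (remaining 10)
6 → bin 1 (remaining 4)
5 → bin 2 (remaining 10)
6 → bin 2 (remaining 4)
5 → bin 3 (remaining 10)
6 → bin 3 (remaining 4)
6 → bin 4 (remaining 9)
6 → bin 4 (remaining 3)
5 → bin 5 (remaining 10)
6 → bin 5 (remaining 4)
5 → bin 6 (remaining 10)
5 → bin 6 (remaining 5)
6 → bin 7 (remaining 9)

7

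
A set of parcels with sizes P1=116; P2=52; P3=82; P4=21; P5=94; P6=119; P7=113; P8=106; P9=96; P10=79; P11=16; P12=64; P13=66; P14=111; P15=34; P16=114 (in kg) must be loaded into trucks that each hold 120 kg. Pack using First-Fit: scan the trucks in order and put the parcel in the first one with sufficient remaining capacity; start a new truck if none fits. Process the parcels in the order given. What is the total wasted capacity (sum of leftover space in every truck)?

P1 (116 kg) → truck 1 (remaining 4 kg)
P2 (52 kg) → truck 2 (remaining 68 kg)
P3 (82 kg) → truck 3 (remaining 38 kg)
P4 (21 kg) → truck 2 (remaining 47 kg)
P5 (94 kg) → truck 4 (remaining 26 kg)
P6 (119 kg) → truck 5 (remaining 1 kg)
P7 (113 kg) → truck 6 (remaining 7 kg)
P8 (106 kg) → truck 7 (remaining 14 kg)
P9 (96 kg) → truck 8 (remaining 24 kg)
P10 (79 kg) → truck 9 (remaining 41 kg)
P11 (16 kg) → truck 2 (remaining 31 kg)
P12 (64 kg) → truck 10 (remaining 56 kg)
P13 (66 kg) → truck 11 (remaining 54 kg)
P14 (111 kg) → truck 12 (remaining 9 kg)
P15 (34 kg) → truck 3 (remaining 4 kg)
P16 (114 kg) → truck 13 (remaining 6 kg)
13 trucks × 120 kg = 1560 kg; used 1283 kg; unused 277 kg.

277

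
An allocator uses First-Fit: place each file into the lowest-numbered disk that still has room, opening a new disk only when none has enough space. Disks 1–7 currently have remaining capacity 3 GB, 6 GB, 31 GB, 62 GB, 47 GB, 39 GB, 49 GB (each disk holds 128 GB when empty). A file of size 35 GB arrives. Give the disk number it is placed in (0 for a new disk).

Disks with room: disk 4 (62 GB), disk 5 (47 GB), disk 6 (39 GB), disk 7 (49 GB).
The first with room is disk 4.

4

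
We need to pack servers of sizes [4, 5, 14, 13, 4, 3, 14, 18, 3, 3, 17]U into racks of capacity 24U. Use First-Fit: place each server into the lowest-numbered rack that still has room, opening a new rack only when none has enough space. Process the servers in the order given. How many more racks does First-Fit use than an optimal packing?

First-Fit: [4,5,14] [13,4,3,3] [14,3] [18] [17] → 5 racks.
Total size 98U; any packing needs at least ⌈98/24⌉ = 5 racks.
So 5 is already optimal.

0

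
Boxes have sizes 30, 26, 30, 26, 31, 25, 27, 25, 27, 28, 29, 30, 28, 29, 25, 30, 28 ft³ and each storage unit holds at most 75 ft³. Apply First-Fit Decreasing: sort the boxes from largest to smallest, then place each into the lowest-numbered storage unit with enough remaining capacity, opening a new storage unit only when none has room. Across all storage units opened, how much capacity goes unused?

126

Sorted descending: 31, 30, 30, 30, 30, 29, 29, 28, 28, 28, 27, 27, 26, 26, 25, 25, 25.
31 ft³ → storage unit 1 (remaining 44 ft³)
30 ft³ → storage unit 1 (remaining 14 ft³)
30 ft³ → storage unit 2 (remaining 45 ft³)
30 ft³ → storage unit 2 (remaining 15 ft³)
30 ft³ → storage unit 3 (remaining 45 ft³)
29 ft³ → storage unit 3 (remaining 16 ft³)
29 ft³ → storage unit 4 (remaining 46 ft³)
28 ft³ → storage unit 4 (remaining 18 ft³)
28 ft³ → storage unit 5 (remaining 47 ft³)
28 ft³ → storage unit 5 (remaining 19 ft³)
27 ft³ → storage unit 6 (remaining 48 ft³)
27 ft³ → storage unit 6 (remaining 21 ft³)
26 ft³ → storage unit 7 (remaining 49 ft³)
26 ft³ → storage unit 7 (remaining 23 ft³)
25 ft³ → storage unit 8 (remaining 50 ft³)
25 ft³ → storage unit 8 (remaining 25 ft³)
25 ft³ → storage unit 8 (remaining 0 ft³)
8 storage units × 75 ft³ = 600 ft³; used 474 ft³; unused 126 ft³.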